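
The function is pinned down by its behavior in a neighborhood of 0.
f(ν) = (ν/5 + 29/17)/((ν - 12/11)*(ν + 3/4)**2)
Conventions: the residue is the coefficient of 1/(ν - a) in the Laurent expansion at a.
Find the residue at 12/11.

The residue is 316624/557685.

At the order-1 pole 12/11 set g(ν) = (ν - (12/11))*f(ν) = (ν/5 + 29/17)/(ν + 3/4)**2.
Simple pole: residue = g(a) at a = 12/11, which is 316624/557685.


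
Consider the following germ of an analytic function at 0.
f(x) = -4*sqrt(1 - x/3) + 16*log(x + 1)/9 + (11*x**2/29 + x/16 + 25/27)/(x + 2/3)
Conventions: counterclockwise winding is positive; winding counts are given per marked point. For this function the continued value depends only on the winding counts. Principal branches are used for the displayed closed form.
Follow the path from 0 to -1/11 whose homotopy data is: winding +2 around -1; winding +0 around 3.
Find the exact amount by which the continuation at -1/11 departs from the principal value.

Continued minus principal equals (64/9)*pi*i.

The rational part is single-valued and drops out of the difference; each branch term changes only by its own monodromy.
(-4)*sqrt(1 - x/(3)): winding +0 is even, the square root returns to the same sheet, contribution 0.
(16/9)*log(1 - x/(-1)): each positive loop around -1 adds 2*pi*i to the log, so winding +2 contributes (16/9)*(2)*2*pi*i = (64/9)*pi*i.
Summing the contributions at x = -1/11 gives (64/9)*pi*i.


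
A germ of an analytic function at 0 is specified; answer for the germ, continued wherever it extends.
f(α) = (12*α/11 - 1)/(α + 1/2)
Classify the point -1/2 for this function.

The denominator factor α + 1/2 vanishes at -1/2 and appears to the power 1; the numerator there equals -17/11, nonzero, and no other factor vanishes.
Hence a pole whose order is the multiplicity, 1.

The point is a pole of order 1.


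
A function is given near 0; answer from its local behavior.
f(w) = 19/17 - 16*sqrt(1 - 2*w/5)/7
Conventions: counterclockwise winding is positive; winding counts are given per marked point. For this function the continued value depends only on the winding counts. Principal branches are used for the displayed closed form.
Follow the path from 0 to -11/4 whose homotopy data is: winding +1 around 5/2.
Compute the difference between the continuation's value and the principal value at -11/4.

The rational part is single-valued and drops out of the difference; each branch term changes only by its own monodromy.
(-16/7)*sqrt(1 - w/(5/2)): winding +1 is odd, the square root flips sign, contributing -2*(-16/7)*sqrt(1 - (-11/4)/(5/2)) = -2*(-16/7)*sqrt(21/10) = (16/35)*sqrt(210).
Summing the contributions at w = -11/4 gives (16/35)*sqrt(210).

Continued minus principal equals (16/35)*sqrt(210).


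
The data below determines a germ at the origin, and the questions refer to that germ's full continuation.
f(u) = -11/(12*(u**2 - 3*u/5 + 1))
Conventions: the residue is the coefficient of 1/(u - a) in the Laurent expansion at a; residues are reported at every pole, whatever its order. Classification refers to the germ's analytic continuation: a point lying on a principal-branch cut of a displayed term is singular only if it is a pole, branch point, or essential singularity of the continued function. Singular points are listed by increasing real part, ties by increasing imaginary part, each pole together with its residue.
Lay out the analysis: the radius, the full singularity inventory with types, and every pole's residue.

Radius of convergence at 0: 1.
At (3/10) - ((1/10)*sqrt(91))*i: a pole of order 1; residue -((55/1092)*sqrt(91))*i.
At (3/10) + ((1/10)*sqrt(91))*i: a pole of order 1; residue ((55/1092)*sqrt(91))*i.

Denominator factor (u**2 - 3*u/5 + 1): discriminant -91/25, complex-conjugate roots (3/10) + ((1/10)*sqrt(91))*i and (3/10) - ((1/10)*sqrt(91))*i; poles of order 1, moduli 1 and 1.
The radius of convergence is the smallest modulus among the singular points: 1.
The factor u**2 - 3*u/5 + 1 splits as (u - a)(u - a') with a = (3/10) - ((1/10)*sqrt(91))*i, a' = (3/10) + ((1/10)*sqrt(91))*i. At the order-1 pole a set g(u) = (u - a)*f(u) = [-11/12] / (u - a').
Simple pole: residue = g(a) at a = (3/10) - ((1/10)*sqrt(91))*i, which is -((55/1092)*sqrt(91))*i.
The factor u**2 - 3*u/5 + 1 splits as (u - a)(u - a') with a = (3/10) + ((1/10)*sqrt(91))*i, a' = (3/10) - ((1/10)*sqrt(91))*i. At the order-1 pole a set g(u) = (u - a)*f(u) = [-11/12] / (u - a').
Simple pole: residue = g(a) at a = (3/10) + ((1/10)*sqrt(91))*i, which is ((55/1092)*sqrt(91))*i.
List the singular points by increasing real part (a conjugate pair: the negative imaginary part first).


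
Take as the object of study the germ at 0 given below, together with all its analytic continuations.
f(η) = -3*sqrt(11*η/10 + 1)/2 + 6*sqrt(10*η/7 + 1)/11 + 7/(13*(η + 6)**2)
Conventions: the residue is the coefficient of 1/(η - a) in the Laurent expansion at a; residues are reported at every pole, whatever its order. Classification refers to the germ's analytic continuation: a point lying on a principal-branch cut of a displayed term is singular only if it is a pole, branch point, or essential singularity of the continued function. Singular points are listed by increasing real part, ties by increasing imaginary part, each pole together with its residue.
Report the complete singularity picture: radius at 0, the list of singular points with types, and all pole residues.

Denominator factor (η + 6)^2: pole of order 2 at -6, modulus 6.
Branch term (6/11)*sqrt(1 - η/(-7/10)): its argument vanishes at η = -7/10, a square-root branch point, modulus 7/10.
Branch term (-3/2)*sqrt(1 - η/(-10/11)): its argument vanishes at η = -10/11, a square-root branch point, modulus 10/11.
The radius of convergence is the smallest modulus among the singular points: 7/10.
The branch terms are analytic at -6 and contribute nothing to the residue; only the rational part matters.
At the order-2 pole -6 set g(η) = (η - (-6))^2*(rational part) = 7/13.
Order-2 pole: residue = g'(a); g'(-6) = 0, so the residue is 0.
List the singular points by increasing real part (a conjugate pair: the negative imaginary part first).

Radius of convergence at 0: 7/10.
At -6: a pole of order 2; residue 0.
At -10/11: an algebraic (square-root) branch point.
At -7/10: an algebraic (square-root) branch point.


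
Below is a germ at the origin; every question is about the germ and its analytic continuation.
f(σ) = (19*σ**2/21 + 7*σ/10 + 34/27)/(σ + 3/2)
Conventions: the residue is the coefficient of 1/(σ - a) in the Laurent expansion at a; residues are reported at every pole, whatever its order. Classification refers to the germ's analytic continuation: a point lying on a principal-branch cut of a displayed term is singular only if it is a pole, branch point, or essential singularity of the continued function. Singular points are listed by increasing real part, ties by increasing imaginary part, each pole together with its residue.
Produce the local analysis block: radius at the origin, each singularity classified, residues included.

Radius of convergence at 0: 3/2.
At -3/2: a pole of order 1; residue 4243/1890.

Denominator factor (σ + 3/2): pole of order 1 at -3/2, modulus 3/2.
The radius of convergence is the smallest modulus among the singular points: 3/2.
At the order-1 pole -3/2 set g(σ) = (σ - (-3/2))*f(σ) = 19*σ**2/21 + 7*σ/10 + 34/27.
Simple pole: residue = g(a) at a = -3/2, which is 4243/1890.


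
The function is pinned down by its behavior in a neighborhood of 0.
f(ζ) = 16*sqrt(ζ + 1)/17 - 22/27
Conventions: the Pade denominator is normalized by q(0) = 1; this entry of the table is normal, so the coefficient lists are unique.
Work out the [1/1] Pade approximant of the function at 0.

The Pade approximant has numerator coefficients [58/459, 461/918]; denominator coefficients [1, 1/4].

Taylor coefficients needed (expand at 0): a_0 = 58/459, a_1 = 8/17, a_2 = -2/17.
Write the denominator as Q(ζ) = 1 + q1*ζ. Requiring Q*f - P = O(ζ^3) with deg P <= 1 kills the coefficients of ζ^2..ζ^2 in Q*f:
  ζ^2: a_2 + q1*a_1 = 0, i.e. -2/17 + (8/17)*q1 = 0.
Solving this linear system: q1 = 1/4.
The numerator is Q*f truncated at degree 1: P0 = a_0 = 58/459; P1 = a_1 + q1*a_0 = 461/918.


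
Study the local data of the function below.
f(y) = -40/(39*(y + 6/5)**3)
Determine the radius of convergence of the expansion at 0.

Denominator factor (y + 6/5)^3: pole of order 3 at -6/5, modulus 6/5.
The radius of convergence is the smallest modulus among the singular points: 6/5.

The radius of convergence is 6/5.


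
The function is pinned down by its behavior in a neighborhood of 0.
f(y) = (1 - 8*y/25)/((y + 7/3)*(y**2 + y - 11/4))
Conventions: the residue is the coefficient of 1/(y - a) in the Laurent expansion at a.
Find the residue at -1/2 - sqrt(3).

The factor y**2 + y - 11/4 splits as (y - a)(y - a') with a = -1/2 - sqrt(3), a' = -1/2 + sqrt(3). At the order-1 pole a set g(y) = (y - a)*f(y) = [(1 - 8*y/25)/(y + 7/3)] / (y - a').
Simple pole: residue = g(a) at a = -1/2 - sqrt(3), which is -786/325 - (463/325)*sqrt(3).

The residue is -786/325 - (463/325)*sqrt(3).


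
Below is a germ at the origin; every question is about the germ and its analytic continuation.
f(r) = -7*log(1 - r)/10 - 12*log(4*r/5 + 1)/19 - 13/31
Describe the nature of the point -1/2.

There is no denominator, hence no pole anywhere.
Branch term log(1 - r/(1)): argument at -1/2 is 3/2, nonzero, so -1/2 is not its branch point (a point on a principal cut is still regular for the continued germ).
Branch term log(1 - r/(-5/4)): argument at -1/2 is 3/5, nonzero, so -1/2 is not its branch point (a point on a principal cut is still regular for the continued germ).
So the germ continues analytically to -1/2.

The point is a regular point.


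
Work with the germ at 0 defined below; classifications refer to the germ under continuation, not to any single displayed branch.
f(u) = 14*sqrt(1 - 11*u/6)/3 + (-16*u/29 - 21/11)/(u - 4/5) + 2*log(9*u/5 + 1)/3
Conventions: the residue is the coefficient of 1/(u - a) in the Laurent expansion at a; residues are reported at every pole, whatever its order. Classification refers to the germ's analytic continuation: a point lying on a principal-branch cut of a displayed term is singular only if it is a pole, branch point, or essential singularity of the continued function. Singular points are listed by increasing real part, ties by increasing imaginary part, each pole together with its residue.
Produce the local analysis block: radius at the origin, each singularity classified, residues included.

Denominator factor (u - 4/5): pole of order 1 at 4/5, modulus 4/5.
Branch term (2/3)*log(1 - u/(-5/9)): its argument vanishes at u = -5/9, a logarithmic branch point, modulus 5/9.
Branch term (14/3)*sqrt(1 - u/(6/11)): its argument vanishes at u = 6/11, a square-root branch point, modulus 6/11.
The radius of convergence is the smallest modulus among the singular points: 6/11.
The branch terms are analytic at 4/5 and contribute nothing to the residue; only the rational part matters.
At the order-1 pole 4/5 set g(u) = (u - (4/5))*(rational part) = -16*u/29 - 21/11.
Simple pole: residue = g(a) at a = 4/5, which is -3749/1595.
List the singular points by increasing real part (a conjugate pair: the negative imaginary part first).

Radius of convergence at 0: 6/11.
At -5/9: a logarithmic branch point.
At 6/11: an algebraic (square-root) branch point.
At 4/5: a pole of order 1; residue -3749/1595.


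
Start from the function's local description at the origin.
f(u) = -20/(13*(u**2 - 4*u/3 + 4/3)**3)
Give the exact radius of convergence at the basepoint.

The radius of convergence is (2/3)*sqrt(3).

Denominator factor (u**2 - 4*u/3 + 4/3)^3: discriminant -32/9, complex-conjugate roots (2/3) + ((2/3)*sqrt(2))*i and (2/3) - ((2/3)*sqrt(2))*i; poles of order 3, moduli (2/3)*sqrt(3) and (2/3)*sqrt(3).
The radius of convergence is the smallest modulus among the singular points: (2/3)*sqrt(3).


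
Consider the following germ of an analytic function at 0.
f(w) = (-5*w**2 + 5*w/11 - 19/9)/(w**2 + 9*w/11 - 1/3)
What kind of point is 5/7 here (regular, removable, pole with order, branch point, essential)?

Denominator factors: w**2 + 9*w/11 - 1/3 = 1231/1617 at w = 5/7 — none vanishes.
So the germ continues analytically to 5/7.

The point is a regular point.


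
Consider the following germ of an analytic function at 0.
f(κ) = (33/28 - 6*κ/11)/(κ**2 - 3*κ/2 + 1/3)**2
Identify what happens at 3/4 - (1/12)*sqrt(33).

The point is a pole of order 2.

The denominator factor κ**2 - 3*κ/2 + 1/3 vanishes at 3/4 - (1/12)*sqrt(33) and appears to the power 2; the numerator there equals 237/308 + (1/22)*sqrt(33), nonzero, and no other factor vanishes.
Hence a pole whose order is the multiplicity, 2.


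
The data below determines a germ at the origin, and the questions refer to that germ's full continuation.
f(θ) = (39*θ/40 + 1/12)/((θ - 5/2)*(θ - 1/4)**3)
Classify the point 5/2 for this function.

The point is a pole of order 1.

The denominator factor θ - 5/2 vanishes at 5/2 and appears to the power 1; the numerator there equals 121/48, nonzero, and no other factor vanishes.
Hence a pole whose order is the multiplicity, 1.


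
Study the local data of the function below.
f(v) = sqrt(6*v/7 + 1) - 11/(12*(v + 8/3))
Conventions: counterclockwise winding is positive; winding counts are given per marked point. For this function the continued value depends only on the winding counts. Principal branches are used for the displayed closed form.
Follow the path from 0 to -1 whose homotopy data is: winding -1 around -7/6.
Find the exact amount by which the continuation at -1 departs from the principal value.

The rational part is single-valued and drops out of the difference; each branch term changes only by its own monodromy.
(1)*sqrt(1 - v/(-7/6)): winding -1 is odd, the square root flips sign, contributing -2*(1)*sqrt(1 - (-1)/(-7/6)) = -2*(1)*sqrt(1/7) = -(2/7)*sqrt(7).
Summing the contributions at v = -1 gives -(2/7)*sqrt(7).

Continued minus principal equals -(2/7)*sqrt(7).


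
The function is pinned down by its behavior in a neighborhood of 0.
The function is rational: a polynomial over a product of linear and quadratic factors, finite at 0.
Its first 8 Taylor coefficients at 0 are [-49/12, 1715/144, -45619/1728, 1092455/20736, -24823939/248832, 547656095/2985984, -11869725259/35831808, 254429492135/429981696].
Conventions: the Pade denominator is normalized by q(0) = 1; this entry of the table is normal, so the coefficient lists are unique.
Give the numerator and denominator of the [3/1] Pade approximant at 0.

Taylor coefficients needed (read off): a_0 = -49/12, a_1 = 1715/144, a_2 = -45619/1728, a_3 = 1092455/20736, a_4 = -24823939/248832.
Write the denominator as Q(χ) = 1 + q1*χ. Requiring Q*f - P = O(χ^5) with deg P <= 3 kills the coefficients of χ^4..χ^4 in Q*f:
  χ^4: a_4 + q1*a_3 = 0, i.e. -24823939/248832 + (1092455/20736)*q1 = 0.
Solving this linear system: q1 = 1477/780.
The numerator is Q*f truncated at degree 3: P0 = a_0 = -49/12; P1 = a_1 + q1*a_0 = 6517/1560; P2 = a_2 + q1*a_1 = -2401/624; P3 = a_3 + q1*a_2 = 16807/6240.

The Pade approximant has numerator coefficients [-49/12, 6517/1560, -2401/624, 16807/6240]; denominator coefficients [1, 1477/780].


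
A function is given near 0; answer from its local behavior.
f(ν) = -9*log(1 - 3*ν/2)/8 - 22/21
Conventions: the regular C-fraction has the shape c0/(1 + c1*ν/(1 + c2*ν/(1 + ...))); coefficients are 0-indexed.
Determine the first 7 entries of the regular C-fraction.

Taylor coefficients (expand at 0): a_0 = -22/21, a_1 = 27/16, a_2 = 81/64, a_3 = 81/64, a_4 = 729/512, a_5 = 2187/1280, a_6 = 2187/1024.
c0 = a_0 = -22/21. Peel one level at a time: if S = 1 + c*ν/S' with S'(0) = 1, then c is the ν-coefficient of S and S' = c*ν/(S - 1).
S_1 = c0/f = 1 + (567/352)*ν + (471177/123904)*ν^2 + ...; c1 = 567/352.
S_2 = c1*ν/(S_1 - 1) = 1 + (-831/352)*ν + (-3/16)*ν^2 + ...; c2 = -831/352.
S_3 = c2*ν/(S_2 - 1) = 1 + (-22/277)*ν + (-8173/153458)*ν^2 + ...; c3 = -22/277.
S_4 = c3*ν/(S_3 - 1) = 1 + (-743/1108)*ν + (-3/20)*ν^2 + ...; c4 = -743/1108.
S_5 = c4*ν/(S_4 - 1) = 1 + (-831/3715)*ν + (-6499251/55204900)*ν^2 + ...; c5 = -831/3715.
S_6 = c5*ν/(S_5 - 1) = 1 + (-7821/14860)*ν + ...; c6 = -7821/14860.

The regular C-fraction coefficients are [-22/21, 567/352, -831/352, -22/277, -743/1108, -831/3715, -7821/14860].


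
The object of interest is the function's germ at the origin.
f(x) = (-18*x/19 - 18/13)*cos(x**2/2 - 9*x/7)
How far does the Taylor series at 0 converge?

The factor cos(x**2/2 - 9*x/7) is entire and contributes no finite singular point.
The polynomial part has no poles.
No finite singular points: the Taylor series at 0 converges everywhere.

The radius of convergence is infinite.


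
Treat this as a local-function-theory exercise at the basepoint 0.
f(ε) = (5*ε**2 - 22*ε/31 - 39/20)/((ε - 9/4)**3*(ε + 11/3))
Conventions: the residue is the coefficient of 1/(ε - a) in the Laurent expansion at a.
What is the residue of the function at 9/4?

At the order-3 pole 9/4 set g(ε) = (ε - (9/4))^3*f(ε) = (5*ε**2 - 22*ε/31 - 39/20)/(ε + 11/3).
Order-3 pole: residue = g''(a)/2; g''(9/4) = 36358944/55476205, so the residue is 18179472/55476205.

The residue is 18179472/55476205.


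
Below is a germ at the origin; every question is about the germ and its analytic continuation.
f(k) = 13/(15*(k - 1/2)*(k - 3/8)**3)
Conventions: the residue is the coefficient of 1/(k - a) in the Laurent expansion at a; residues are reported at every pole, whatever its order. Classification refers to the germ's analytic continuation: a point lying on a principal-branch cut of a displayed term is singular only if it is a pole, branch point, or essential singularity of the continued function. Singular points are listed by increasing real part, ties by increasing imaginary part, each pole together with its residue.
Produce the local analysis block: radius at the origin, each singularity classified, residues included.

Radius of convergence at 0: 3/8.
At 3/8: a pole of order 3; residue -6656/15.
At 1/2: a pole of order 1; residue 6656/15.

Denominator factor (k - 1/2): pole of order 1 at 1/2, modulus 1/2.
Denominator factor (k - 3/8)^3: pole of order 3 at 3/8, modulus 3/8.
The radius of convergence is the smallest modulus among the singular points: 3/8.
At the order-3 pole 3/8 set g(k) = (k - (3/8))^3*f(k) = 13/(15*(k - 1/2)).
Order-3 pole: residue = g''(a)/2; g''(3/8) = -13312/15, so the residue is -6656/15.
At the order-1 pole 1/2 set g(k) = (k - (1/2))*f(k) = 13/(15*(k - 3/8)**3).
Simple pole: residue = g(a) at a = 1/2, which is 6656/15.
List the singular points by increasing real part (a conjugate pair: the negative imaginary part first).


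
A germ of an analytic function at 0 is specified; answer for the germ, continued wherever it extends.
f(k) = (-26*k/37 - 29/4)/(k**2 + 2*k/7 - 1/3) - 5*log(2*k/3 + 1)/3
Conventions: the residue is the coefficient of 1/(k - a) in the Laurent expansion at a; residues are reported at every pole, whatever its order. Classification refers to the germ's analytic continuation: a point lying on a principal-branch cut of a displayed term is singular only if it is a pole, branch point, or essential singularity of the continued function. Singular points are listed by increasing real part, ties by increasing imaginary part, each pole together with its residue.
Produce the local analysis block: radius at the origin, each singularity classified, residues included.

Denominator factor (k**2 + 2*k/7 - 1/3): discriminant 208/147, real irrational roots -1/7 + (2/21)*sqrt(39) and -1/7 - (2/21)*sqrt(39); poles of order 1, moduli -1/7 + (2/21)*sqrt(39) and 1/7 + (2/21)*sqrt(39).
Branch term (-5/3)*log(1 - k/(-3/2)): its argument vanishes at k = -3/2, a logarithmic branch point, modulus 3/2.
The radius of convergence is the smallest modulus among the singular points: -1/7 + (2/21)*sqrt(39).
The branch term is analytic at -1/7 - (2/21)*sqrt(39) and contributes nothing to the residue; only the rational part matters.
The factor k**2 + 2*k/7 - 1/3 splits as (k - a)(k - a') with a = -1/7 - (2/21)*sqrt(39), a' = -1/7 + (2/21)*sqrt(39). At the order-1 pole a set g(k) = (k - a)*(rational part) = [-26*k/37 - 29/4] / (k - a').
Simple pole: residue = g(a) at a = -1/7 - (2/21)*sqrt(39), which is -13/37 + (7407/7696)*sqrt(39).
The branch term is analytic at -1/7 + (2/21)*sqrt(39) and contributes nothing to the residue; only the rational part matters.
The factor k**2 + 2*k/7 - 1/3 splits as (k - a)(k - a') with a = -1/7 + (2/21)*sqrt(39), a' = -1/7 - (2/21)*sqrt(39). At the order-1 pole a set g(k) = (k - a)*(rational part) = [-26*k/37 - 29/4] / (k - a').
Simple pole: residue = g(a) at a = -1/7 + (2/21)*sqrt(39), which is -13/37 - (7407/7696)*sqrt(39).
List the singular points by increasing real part (a conjugate pair: the negative imaginary part first).

Radius of convergence at 0: -1/7 + (2/21)*sqrt(39).
At -3/2: a logarithmic branch point.
At -1/7 - (2/21)*sqrt(39): a pole of order 1; residue -13/37 + (7407/7696)*sqrt(39).
At -1/7 + (2/21)*sqrt(39): a pole of order 1; residue -13/37 - (7407/7696)*sqrt(39).


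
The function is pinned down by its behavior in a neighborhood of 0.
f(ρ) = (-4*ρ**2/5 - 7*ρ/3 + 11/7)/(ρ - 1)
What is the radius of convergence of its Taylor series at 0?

Denominator factor (ρ - 1): pole of order 1 at 1, modulus 1.
The radius of convergence is the smallest modulus among the singular points: 1.

The radius of convergence is 1.


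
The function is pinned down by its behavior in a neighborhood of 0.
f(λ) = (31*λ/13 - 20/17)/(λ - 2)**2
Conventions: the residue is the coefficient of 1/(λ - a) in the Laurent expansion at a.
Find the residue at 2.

The residue is 31/13.

At the order-2 pole 2 set g(λ) = (λ - (2))^2*f(λ) = 31*λ/13 - 20/17.
Order-2 pole: residue = g'(a); g'(2) = 31/13, so the residue is 31/13.


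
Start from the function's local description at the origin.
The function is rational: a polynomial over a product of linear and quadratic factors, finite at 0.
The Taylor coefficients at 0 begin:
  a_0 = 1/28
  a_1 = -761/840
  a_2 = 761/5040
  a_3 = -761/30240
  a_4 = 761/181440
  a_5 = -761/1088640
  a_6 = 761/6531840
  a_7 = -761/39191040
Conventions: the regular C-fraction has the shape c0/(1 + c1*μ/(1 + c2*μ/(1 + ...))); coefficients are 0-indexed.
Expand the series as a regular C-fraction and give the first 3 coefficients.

The regular C-fraction coefficients are [1/28, 761/30, -126/5].

Taylor coefficients (read off): a_0 = 1/28, a_1 = -761/840, a_2 = 761/5040.
c0 = a_0 = 1/28. Peel one level at a time: if S = 1 + c*μ/S' with S'(0) = 1, then c is the μ-coefficient of S and S' = c*μ/(S - 1).
S_1 = c0/f = 1 + (761/30)*μ + (15981/25)*μ^2 + ...; c1 = 761/30.
S_2 = c1*μ/(S_1 - 1) = 1 + (-126/5)*μ + ...; c2 = -126/5.


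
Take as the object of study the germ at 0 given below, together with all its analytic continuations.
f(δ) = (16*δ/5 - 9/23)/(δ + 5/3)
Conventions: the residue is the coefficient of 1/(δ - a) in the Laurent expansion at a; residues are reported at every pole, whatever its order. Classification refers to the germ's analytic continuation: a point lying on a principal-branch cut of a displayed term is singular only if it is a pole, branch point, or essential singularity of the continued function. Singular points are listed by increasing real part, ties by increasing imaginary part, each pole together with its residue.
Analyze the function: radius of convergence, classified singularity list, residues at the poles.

Radius of convergence at 0: 5/3.
At -5/3: a pole of order 1; residue -395/69.

Denominator factor (δ + 5/3): pole of order 1 at -5/3, modulus 5/3.
The radius of convergence is the smallest modulus among the singular points: 5/3.
At the order-1 pole -5/3 set g(δ) = (δ - (-5/3))*f(δ) = 16*δ/5 - 9/23.
Simple pole: residue = g(a) at a = -5/3, which is -395/69.


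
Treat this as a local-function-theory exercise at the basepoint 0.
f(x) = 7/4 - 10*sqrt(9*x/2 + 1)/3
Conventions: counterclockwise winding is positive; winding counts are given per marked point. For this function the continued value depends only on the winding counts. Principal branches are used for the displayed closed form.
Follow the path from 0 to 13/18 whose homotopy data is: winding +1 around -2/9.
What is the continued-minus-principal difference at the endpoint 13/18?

The rational part is single-valued and drops out of the difference; each branch term changes only by its own monodromy.
(-10/3)*sqrt(1 - x/(-2/9)): winding +1 is odd, the square root flips sign, contributing -2*(-10/3)*sqrt(1 - (13/18)/(-2/9)) = -2*(-10/3)*sqrt(17/4) = (10/3)*sqrt(17).
Summing the contributions at x = 13/18 gives (10/3)*sqrt(17).

Continued minus principal equals (10/3)*sqrt(17).


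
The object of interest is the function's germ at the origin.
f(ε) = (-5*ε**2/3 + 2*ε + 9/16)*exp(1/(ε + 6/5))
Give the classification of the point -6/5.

The point is an essential singularity.

The exponent 1/(ε - (-6/5)) has a pole at -6/5, so exp(1/(ε - (-6/5))) takes every nonzero value near it: an essential singularity (not a pole of any order).


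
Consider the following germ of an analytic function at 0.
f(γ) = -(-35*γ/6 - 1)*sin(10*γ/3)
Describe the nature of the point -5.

The point is a regular point.

There is no denominator, hence no pole anywhere.
The factor -sin(10*γ/3) is entire.
So the germ continues analytically to -5.


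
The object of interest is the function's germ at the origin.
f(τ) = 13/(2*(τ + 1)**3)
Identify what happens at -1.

The denominator factor τ + 1 vanishes at -1 and appears to the power 3; the numerator there equals 13/2, nonzero, and no other factor vanishes.
Hence a pole whose order is the multiplicity, 3.

The point is a pole of order 3.


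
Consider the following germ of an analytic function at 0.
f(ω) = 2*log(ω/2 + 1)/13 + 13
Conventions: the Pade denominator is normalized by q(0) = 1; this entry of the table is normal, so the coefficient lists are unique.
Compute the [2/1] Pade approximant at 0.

The Pade approximant has numerator coefficients [13, 172/39, 1/156]; denominator coefficients [1, 1/3].

Taylor coefficients needed (expand at 0): a_0 = 13, a_1 = 1/13, a_2 = -1/52, a_3 = 1/156.
Write the denominator as Q(ω) = 1 + q1*ω. Requiring Q*f - P = O(ω^4) with deg P <= 2 kills the coefficients of ω^3..ω^3 in Q*f:
  ω^3: a_3 + q1*a_2 = 0, i.e. 1/156 + (-1/52)*q1 = 0.
Solving this linear system: q1 = 1/3.
The numerator is Q*f truncated at degree 2: P0 = a_0 = 13; P1 = a_1 + q1*a_0 = 172/39; P2 = a_2 + q1*a_1 = 1/156.


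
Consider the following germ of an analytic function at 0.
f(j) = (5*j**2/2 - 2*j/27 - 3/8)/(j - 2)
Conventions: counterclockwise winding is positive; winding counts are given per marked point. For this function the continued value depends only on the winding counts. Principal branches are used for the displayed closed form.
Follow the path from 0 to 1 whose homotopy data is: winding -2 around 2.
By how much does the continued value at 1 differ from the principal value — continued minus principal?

The function is rational, hence single-valued: continuing it around any pole returns the same value, so the difference is 0.

Continued minus principal equals 0.


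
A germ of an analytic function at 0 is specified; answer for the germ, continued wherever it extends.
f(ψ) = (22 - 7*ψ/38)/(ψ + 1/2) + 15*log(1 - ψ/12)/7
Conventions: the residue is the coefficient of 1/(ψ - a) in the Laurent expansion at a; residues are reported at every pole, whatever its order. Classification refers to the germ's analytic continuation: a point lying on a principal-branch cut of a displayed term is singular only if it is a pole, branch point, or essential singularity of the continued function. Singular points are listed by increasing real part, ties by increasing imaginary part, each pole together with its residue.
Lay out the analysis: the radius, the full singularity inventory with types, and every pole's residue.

Denominator factor (ψ + 1/2): pole of order 1 at -1/2, modulus 1/2.
Branch term (15/7)*log(1 - ψ/(12)): its argument vanishes at ψ = 12, a logarithmic branch point, modulus 12.
The radius of convergence is the smallest modulus among the singular points: 1/2.
The branch term is analytic at -1/2 and contributes nothing to the residue; only the rational part matters.
At the order-1 pole -1/2 set g(ψ) = (ψ - (-1/2))*(rational part) = 22 - 7*ψ/38.
Simple pole: residue = g(a) at a = -1/2, which is 1679/76.
List the singular points by increasing real part (a conjugate pair: the negative imaginary part first).

Radius of convergence at 0: 1/2.
At -1/2: a pole of order 1; residue 1679/76.
At 12: a logarithmic branch point.


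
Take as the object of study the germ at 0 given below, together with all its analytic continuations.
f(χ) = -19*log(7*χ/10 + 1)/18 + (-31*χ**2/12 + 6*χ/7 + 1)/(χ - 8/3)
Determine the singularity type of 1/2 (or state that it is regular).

The point is a regular point.

Denominator factors: χ - 8/3 = -13/6 at χ = 1/2 — none vanishes.
Branch term log(1 - χ/(-10/7)): argument at 1/2 is 27/20, nonzero, so 1/2 is not its branch point (a point on a principal cut is still regular for the continued germ).
So the germ continues analytically to 1/2.


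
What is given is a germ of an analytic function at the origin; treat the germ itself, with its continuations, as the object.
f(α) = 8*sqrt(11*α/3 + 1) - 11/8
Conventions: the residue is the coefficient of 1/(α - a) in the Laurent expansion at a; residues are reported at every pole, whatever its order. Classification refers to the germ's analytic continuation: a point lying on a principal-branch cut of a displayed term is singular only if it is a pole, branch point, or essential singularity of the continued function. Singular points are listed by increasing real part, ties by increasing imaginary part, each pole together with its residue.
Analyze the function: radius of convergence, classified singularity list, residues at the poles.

Radius of convergence at 0: 3/11.
At -3/11: an algebraic (square-root) branch point.

Branch term (8)*sqrt(1 - α/(-3/11)): its argument vanishes at α = -3/11, a square-root branch point, modulus 3/11.
The radius of convergence is the smallest modulus among the singular points: 3/11.


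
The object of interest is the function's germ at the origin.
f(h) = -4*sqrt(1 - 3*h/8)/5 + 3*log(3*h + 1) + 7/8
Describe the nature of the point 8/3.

The term (-4/5)*sqrt(1 - h/(8/3)) has argument 1 - 8/3/(8/3) = 0 at 8/3: a square-root (algebraic, two-sheeted) branch point; the remaining terms are analytic or single-valued there.

The point is an algebraic (square-root) branch point.


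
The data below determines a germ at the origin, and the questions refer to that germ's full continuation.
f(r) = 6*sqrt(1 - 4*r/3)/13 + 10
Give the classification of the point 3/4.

The point is an algebraic (square-root) branch point.

The term (6/13)*sqrt(1 - r/(3/4)) has argument 1 - 3/4/(3/4) = 0 at 3/4: a square-root (algebraic, two-sheeted) branch point; the remaining terms are analytic or single-valued there.


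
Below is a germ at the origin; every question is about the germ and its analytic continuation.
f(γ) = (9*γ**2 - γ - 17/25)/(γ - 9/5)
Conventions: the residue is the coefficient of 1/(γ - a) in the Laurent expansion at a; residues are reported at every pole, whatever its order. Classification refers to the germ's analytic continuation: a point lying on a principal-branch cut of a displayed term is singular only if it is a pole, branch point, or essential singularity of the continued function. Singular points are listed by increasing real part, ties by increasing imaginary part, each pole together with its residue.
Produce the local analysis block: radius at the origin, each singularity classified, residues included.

Denominator factor (γ - 9/5): pole of order 1 at 9/5, modulus 9/5.
The radius of convergence is the smallest modulus among the singular points: 9/5.
At the order-1 pole 9/5 set g(γ) = (γ - (9/5))*f(γ) = 9*γ**2 - γ - 17/25.
Simple pole: residue = g(a) at a = 9/5, which is 667/25.

Radius of convergence at 0: 9/5.
At 9/5: a pole of order 1; residue 667/25.


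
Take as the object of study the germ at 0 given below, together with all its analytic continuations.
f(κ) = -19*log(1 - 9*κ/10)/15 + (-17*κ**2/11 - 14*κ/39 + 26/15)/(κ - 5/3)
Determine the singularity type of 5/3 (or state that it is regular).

The denominator factor κ - 5/3 vanishes at 5/3 and appears to the power 1; the numerator there equals -20321/6435, nonzero, and no other factor vanishes.
The branch terms are analytic at this point.
Hence a pole whose order is the multiplicity, 1.

The point is a pole of order 1.


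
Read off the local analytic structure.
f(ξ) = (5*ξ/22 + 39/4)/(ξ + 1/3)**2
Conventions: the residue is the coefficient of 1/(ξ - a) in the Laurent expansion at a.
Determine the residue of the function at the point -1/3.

At the order-2 pole -1/3 set g(ξ) = (ξ - (-1/3))^2*f(ξ) = 5*ξ/22 + 39/4.
Order-2 pole: residue = g'(a); g'(-1/3) = 5/22, so the residue is 5/22.

The residue is 5/22.


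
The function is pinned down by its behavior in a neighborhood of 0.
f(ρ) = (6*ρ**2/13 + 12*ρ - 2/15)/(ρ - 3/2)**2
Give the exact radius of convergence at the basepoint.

The radius of convergence is 3/2.

Denominator factor (ρ - 3/2)^2: pole of order 2 at 3/2, modulus 3/2.
The radius of convergence is the smallest modulus among the singular points: 3/2.


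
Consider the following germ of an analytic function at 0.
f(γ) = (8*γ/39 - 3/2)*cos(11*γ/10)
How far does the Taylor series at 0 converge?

The radius of convergence is infinite.

The factor cos(11*γ/10) is entire and contributes no finite singular point.
The polynomial part has no poles.
No finite singular points: the Taylor series at 0 converges everywhere.


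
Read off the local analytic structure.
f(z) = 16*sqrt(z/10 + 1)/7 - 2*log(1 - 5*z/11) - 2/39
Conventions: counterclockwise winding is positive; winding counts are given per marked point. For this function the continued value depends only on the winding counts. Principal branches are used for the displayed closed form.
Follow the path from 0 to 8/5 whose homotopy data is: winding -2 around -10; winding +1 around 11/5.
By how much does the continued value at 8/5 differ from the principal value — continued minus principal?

The rational part is single-valued and drops out of the difference; each branch term changes only by its own monodromy.
(-2)*log(1 - z/(11/5)): each positive loop around 11/5 adds 2*pi*i to the log, so winding +1 contributes (-2)*(1)*2*pi*i = -(4)*pi*i.
(16/7)*sqrt(1 - z/(-10)): winding -2 is even, the square root returns to the same sheet, contribution 0.
Summing the contributions at z = 8/5 gives -(4)*pi*i.

Continued minus principal equals -(4)*pi*i.


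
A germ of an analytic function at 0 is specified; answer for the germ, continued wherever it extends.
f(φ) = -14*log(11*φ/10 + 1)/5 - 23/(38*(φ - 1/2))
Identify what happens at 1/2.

The point is a pole of order 1.

The denominator factor φ - 1/2 vanishes at 1/2 and appears to the power 1; the numerator there equals -23/38, nonzero, and no other factor vanishes.
The branch terms are analytic at this point.
Hence a pole whose order is the multiplicity, 1.


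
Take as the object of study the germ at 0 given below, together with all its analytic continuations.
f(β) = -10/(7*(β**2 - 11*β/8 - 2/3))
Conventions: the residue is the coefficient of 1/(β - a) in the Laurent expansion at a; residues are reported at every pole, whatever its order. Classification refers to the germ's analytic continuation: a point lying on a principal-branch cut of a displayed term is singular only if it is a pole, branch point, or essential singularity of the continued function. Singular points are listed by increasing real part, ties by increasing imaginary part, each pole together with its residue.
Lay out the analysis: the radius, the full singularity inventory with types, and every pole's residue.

Denominator factor (β**2 - 11*β/8 - 2/3): discriminant 875/192, real irrational roots 11/16 + (5/48)*sqrt(105) and 11/16 - (5/48)*sqrt(105); poles of order 1, moduli 11/16 + (5/48)*sqrt(105) and -11/16 + (5/48)*sqrt(105).
The radius of convergence is the smallest modulus among the singular points: -11/16 + (5/48)*sqrt(105).
The factor β**2 - 11*β/8 - 2/3 splits as (β - a)(β - a') with a = 11/16 - (5/48)*sqrt(105), a' = 11/16 + (5/48)*sqrt(105). At the order-1 pole a set g(β) = (β - a)*f(β) = [-10/7] / (β - a').
Simple pole: residue = g(a) at a = 11/16 - (5/48)*sqrt(105), which is (16/245)*sqrt(105).
The factor β**2 - 11*β/8 - 2/3 splits as (β - a)(β - a') with a = 11/16 + (5/48)*sqrt(105), a' = 11/16 - (5/48)*sqrt(105). At the order-1 pole a set g(β) = (β - a)*f(β) = [-10/7] / (β - a').
Simple pole: residue = g(a) at a = 11/16 + (5/48)*sqrt(105), which is -(16/245)*sqrt(105).
List the singular points by increasing real part (a conjugate pair: the negative imaginary part first).

Radius of convergence at 0: -11/16 + (5/48)*sqrt(105).
At 11/16 - (5/48)*sqrt(105): a pole of order 1; residue (16/245)*sqrt(105).
At 11/16 + (5/48)*sqrt(105): a pole of order 1; residue -(16/245)*sqrt(105).


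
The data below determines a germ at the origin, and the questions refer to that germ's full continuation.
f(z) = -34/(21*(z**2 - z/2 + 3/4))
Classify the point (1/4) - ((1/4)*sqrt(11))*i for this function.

The denominator factor z**2 - z/2 + 3/4 vanishes at (1/4) - ((1/4)*sqrt(11))*i and appears to the power 1; the numerator there equals -34/21, nonzero, and no other factor vanishes.
Hence a pole whose order is the multiplicity, 1.

The point is a pole of order 1.


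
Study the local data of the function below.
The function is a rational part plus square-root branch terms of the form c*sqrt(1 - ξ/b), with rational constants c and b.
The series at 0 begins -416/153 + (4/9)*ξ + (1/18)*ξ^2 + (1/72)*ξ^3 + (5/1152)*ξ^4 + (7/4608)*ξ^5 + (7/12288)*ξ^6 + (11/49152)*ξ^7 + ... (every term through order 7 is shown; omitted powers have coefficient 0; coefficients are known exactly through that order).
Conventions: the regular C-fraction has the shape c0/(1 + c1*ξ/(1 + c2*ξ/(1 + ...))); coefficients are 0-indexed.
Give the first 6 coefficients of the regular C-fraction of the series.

Taylor coefficients (read off): a_0 = -416/153, a_1 = 4/9, a_2 = 1/18, a_3 = 1/72, a_4 = 5/1152, a_5 = 7/4608.
c0 = a_0 = -416/153. Peel one level at a time: if S = 1 + c*ξ/S' with S'(0) = 1, then c is the ξ-coefficient of S and S' = c*ξ/(S - 1).
S_1 = c0/f = 1 + (17/104)*ξ + (255/5408)*ξ^2 + ...; c1 = 17/104.
S_2 = c1*ξ/(S_1 - 1) = 1 + (-15/52)*ξ + (-1/64)*ξ^2 + ...; c2 = -15/52.
S_3 = c2*ξ/(S_2 - 1) = 1 + (-13/240)*ξ + (-611/57600)*ξ^2 + ...; c3 = -13/240.
S_4 = c3*ξ/(S_3 - 1) = 1 + (-47/240)*ξ + (-1/64)*ξ^2 + ...; c4 = -47/240.
S_5 = c4*ξ/(S_4 - 1) = 1 + (-15/188)*ξ + ...; c5 = -15/188.

The regular C-fraction coefficients are [-416/153, 17/104, -15/52, -13/240, -47/240, -15/188].


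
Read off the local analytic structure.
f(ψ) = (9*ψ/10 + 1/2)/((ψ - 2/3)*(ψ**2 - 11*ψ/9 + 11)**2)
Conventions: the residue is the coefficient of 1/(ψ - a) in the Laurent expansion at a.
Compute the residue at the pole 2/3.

At the order-1 pole 2/3 set g(ψ) = (ψ - (2/3))*f(ψ) = (9*ψ/10 + 1/2)/(ψ**2 - 11*ψ/9 + 11)**2.
Simple pole: residue = g(a) at a = 2/3, which is 8019/823690.

The residue is 8019/823690.


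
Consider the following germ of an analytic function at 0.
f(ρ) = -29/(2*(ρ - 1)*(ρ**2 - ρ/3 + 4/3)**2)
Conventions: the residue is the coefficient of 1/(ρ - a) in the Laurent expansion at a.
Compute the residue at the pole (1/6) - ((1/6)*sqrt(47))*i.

The factor ρ**2 - ρ/3 + 4/3 splits as (ρ - a)(ρ - a') with a = (1/6) - ((1/6)*sqrt(47))*i, a' = (1/6) + ((1/6)*sqrt(47))*i. At the order-2 pole a set g(ρ) = (ρ - a)^2*f(ρ) = [-29/(2*(ρ - 1))] / (ρ - a')^2.
Order-2 pole: residue = g'(a); g'((1/6) - ((1/6)*sqrt(47))*i) = (29/16) + ((12035/35344)*sqrt(47))*i, so the residue is (29/16) + ((12035/35344)*sqrt(47))*i.

The residue is (29/16) + ((12035/35344)*sqrt(47))*i.
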